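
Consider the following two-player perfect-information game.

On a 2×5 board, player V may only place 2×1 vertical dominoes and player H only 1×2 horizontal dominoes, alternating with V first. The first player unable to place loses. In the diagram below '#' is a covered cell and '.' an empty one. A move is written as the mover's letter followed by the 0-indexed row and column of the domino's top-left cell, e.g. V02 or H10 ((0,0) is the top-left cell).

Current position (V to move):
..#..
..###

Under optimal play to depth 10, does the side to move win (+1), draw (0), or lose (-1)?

value(..#../..###, V) = +1

ply 1, V at ..#../..### | V00=+1→#.#../#.###*; V01=+1→.##../.####
ply 2, H at #.#../#.### | H03=-1→#.###/#.###*
ply 3, V at #.###/#.### | V01=+1→#####/#####*
ply 4: #####/##### is terminal -1 (H); from ..#../..### depth 10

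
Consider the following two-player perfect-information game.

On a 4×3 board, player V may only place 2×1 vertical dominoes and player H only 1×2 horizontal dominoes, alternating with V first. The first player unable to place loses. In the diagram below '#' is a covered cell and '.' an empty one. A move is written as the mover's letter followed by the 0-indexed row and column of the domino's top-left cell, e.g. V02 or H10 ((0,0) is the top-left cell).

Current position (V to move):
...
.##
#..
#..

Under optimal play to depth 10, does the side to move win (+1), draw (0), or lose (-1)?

ply 1, V at .../.##/#../#.. | V00=-1→#../###/#../#..; V21=+1→.../.##/##./##.*; V22=+1→.../.##/#.#/#.#
ply 2, H at .../.##/##./##. | H00=-1→##./.##/##./##.*; H01=-1→.##/.##/##./##.
ply 3, V at ##./.##/##./##. | V22=+1→##./.##/###/###*
ply 4: ##./.##/###/### is terminal -1 (H); from .../.##/#../#.. depth 10

value(.../.##/#../#.., V) = +1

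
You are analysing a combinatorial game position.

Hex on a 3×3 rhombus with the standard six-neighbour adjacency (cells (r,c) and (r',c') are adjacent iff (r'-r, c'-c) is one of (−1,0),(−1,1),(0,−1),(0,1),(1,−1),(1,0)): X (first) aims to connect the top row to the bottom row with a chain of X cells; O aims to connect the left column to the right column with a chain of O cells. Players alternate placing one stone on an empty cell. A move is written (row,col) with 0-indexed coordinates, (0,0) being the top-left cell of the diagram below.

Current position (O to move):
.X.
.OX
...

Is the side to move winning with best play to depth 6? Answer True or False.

O winning at [.X./.OX/...]: True

ply 1, O at .X./.OX/... | (0,0)=-1→OX./.OX/...; (0,2)=+1→.XO/.OX/...*; (1,0)=-1→.X./OOX/...; (2,0)=-1→.X./.OX/O..; (2,1)=+1→.X./.OX/.O.; (2,2)=+1→.X./.OX/..O
ply 2, X at .XO/.OX/... | (0,0)=-1→XXO/.OX/...*; (1,0)=-1→.XO/XOX/...; (2,0)=-1→.XO/.OX/X..; (2,1)=-1→.XO/.OX/.X.; (2,2)=-1→.XO/.OX/..X
ply 3, O at XXO/.OX/... | (1,0)=+1→XXO/OOX/...*; (2,0)=+1→XXO/.OX/O..; (2,1)=+1→XXO/.OX/.O.; (2,2)=+1→XXO/.OX/..O
ply 4: XXO/OOX/... is terminal -1 (X); from .X./.OX/... depth 6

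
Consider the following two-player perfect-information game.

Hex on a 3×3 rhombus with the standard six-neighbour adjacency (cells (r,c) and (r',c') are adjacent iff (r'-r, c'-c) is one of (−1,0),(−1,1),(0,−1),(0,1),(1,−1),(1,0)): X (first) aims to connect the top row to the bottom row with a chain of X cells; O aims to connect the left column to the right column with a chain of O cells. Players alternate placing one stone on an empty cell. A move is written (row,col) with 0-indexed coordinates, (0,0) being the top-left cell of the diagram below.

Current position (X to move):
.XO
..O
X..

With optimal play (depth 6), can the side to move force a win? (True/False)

[.XO/..O/X..] X move#1: (0,0):+1/XXO/..O/X..*, (1,0):+1/.XO/X.O/X.., (1,1):+1/.XO/.XO/X.., (2,1):+1/.XO/..O/XX., (2,2):+1/.XO/..O/X.X
[XXO/..O/X..] O move#2: (1,0):-1/XXO/O.O/X..*, (1,1):-1/XXO/.OO/X.., (2,1):-1/XXO/..O/XO., (2,2):-1/XXO/..O/X.O
[XXO/O.O/X..] X move#3: (1,1):+1/XXO/OXO/X..*, (2,1):-1/XXO/O.O/XX., (2,2):-1/XXO/O.O/X.X
[XXO/OXO/X..] end (terminal -1, O#4); searched .XO/..O/X.. to 6

X winning at [.XO/..O/X..]: True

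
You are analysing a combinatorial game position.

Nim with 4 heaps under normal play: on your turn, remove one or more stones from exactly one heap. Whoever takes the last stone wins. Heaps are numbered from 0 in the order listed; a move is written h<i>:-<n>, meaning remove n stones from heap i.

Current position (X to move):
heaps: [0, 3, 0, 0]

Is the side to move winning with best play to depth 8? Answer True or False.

ply 1, X at (0,3,0,0) | h1:-1=-1→(0,2,0,0); h1:-2=-1→(0,1,0,0); h1:-3=+1→(0,0,0,0)*
ply 2: (0,0,0,0) is terminal -1 (O); from (0,3,0,0) depth 8

X winning at [(0,3,0,0)]: True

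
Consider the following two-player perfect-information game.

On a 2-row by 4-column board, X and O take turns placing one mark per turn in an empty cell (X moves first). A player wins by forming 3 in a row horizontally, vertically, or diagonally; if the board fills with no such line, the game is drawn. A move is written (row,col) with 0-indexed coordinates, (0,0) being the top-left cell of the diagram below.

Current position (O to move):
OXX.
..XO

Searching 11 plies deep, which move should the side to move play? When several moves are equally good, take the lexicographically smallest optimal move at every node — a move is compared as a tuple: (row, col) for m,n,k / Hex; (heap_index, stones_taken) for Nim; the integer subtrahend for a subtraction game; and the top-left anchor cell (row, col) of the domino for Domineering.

[OXX./..XO] O move#1: (0,3):+0/OXXO/..XO*, (1,0):-1/OXX./O.XO, (1,1):-1/OXX./.OXO
[OXXO/..XO] X move#2: (1,0):+0/OXXO/X.XO*, (1,1):+0/OXXO/.XXO
[OXXO/X.XO] O move#3: (1,1):+0/OXXO/XOXO*
[OXXO/XOXO] end (terminal +0, X#4); searched OXX./..XO to 11

O's best at [OXX./..XO]: (0,3)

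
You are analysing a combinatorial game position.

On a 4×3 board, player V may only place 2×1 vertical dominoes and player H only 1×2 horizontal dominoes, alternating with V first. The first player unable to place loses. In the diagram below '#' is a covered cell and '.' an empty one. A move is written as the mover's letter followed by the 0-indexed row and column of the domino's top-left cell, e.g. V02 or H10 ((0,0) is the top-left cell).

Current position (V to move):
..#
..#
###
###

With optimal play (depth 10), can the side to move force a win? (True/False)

ply 1, V at ..#/..#/###/### | V00=+1→#.#/#.#/###/###*; V01=+1→.##/.##/###/###
ply 2: #.#/#.#/###/### is terminal -1 (H); from ..#/..#/###/### depth 10

V winning at [..#/..#/###/###]: True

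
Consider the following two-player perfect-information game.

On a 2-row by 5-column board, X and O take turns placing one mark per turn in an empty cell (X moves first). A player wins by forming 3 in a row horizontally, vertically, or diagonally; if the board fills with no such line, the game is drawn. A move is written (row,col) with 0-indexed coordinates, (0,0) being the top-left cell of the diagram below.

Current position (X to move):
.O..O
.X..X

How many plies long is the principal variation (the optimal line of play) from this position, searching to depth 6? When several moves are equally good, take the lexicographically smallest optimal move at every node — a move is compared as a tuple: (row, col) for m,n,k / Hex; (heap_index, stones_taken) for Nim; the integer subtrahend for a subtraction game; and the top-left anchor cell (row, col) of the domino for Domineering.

ply 1, X at .O..O/.X..X | (0,0)=+0→XO..O/.X..X; (0,2)=+0→.OX.O/.X..X; (0,3)=+0→.O.XO/.X..X; (1,0)=+0→.O..O/XX..X; (1,2)=+1→.O..O/.XX.X*; (1,3)=+0→.O..O/.X.XX
ply 2, O at .O..O/.XX.X | (0,0)=-1→OO..O/.XX.X*; (0,2)=-1→.OO.O/.XX.X; (0,3)=-1→.O.OO/.XX.X; (1,0)=-1→.O..O/OXX.X; (1,3)=-1→.O..O/.XXOX
ply 3, X at OO..O/.XX.X | (0,2)=+1→OOX.O/.XX.X*; (0,3)=-1→OO.XO/.XX.X; (1,0)=+1→OO..O/XXX.X; (1,3)=+1→OO..O/.XXXX
ply 4, O at OOX.O/.XX.X | (0,3)=-1→OOXOO/.XX.X*; (1,0)=-1→OOX.O/OXX.X; (1,3)=-1→OOX.O/.XXOX
ply 5, X at OOXOO/.XX.X | (1,0)=+1→OOXOO/XXX.X*; (1,3)=+1→OOXOO/.XXXX
ply 6: OOXOO/XXX.X is terminal -1 (O); from .O..O/.X..X depth 6

PV length from [.O..O/.X..X]: 5 plies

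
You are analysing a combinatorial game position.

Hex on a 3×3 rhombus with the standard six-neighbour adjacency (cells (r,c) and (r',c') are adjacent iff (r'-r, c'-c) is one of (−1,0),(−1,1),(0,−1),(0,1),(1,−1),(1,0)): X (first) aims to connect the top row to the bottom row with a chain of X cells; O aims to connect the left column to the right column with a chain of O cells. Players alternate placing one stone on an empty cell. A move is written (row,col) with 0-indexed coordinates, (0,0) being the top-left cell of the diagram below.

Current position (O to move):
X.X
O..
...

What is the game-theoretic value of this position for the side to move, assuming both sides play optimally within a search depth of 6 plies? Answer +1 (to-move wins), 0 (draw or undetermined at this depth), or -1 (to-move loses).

p1 O@[X.X/O../...]: (0,1)[XOX/O../...]-1 (1,1)[X.X/OO./...]-1 (1,2)[X.X/O.O/...]-1 (2,0)[X.X/O../O..]-1 (2,1)[X.X/O../.O.]+1* (2,2)[X.X/O../..O]-1
p2 X@[X.X/O../.O.]: (0,1)[XXX/O../.O.]-1* (1,1)[X.X/OX./.O.]-1 (1,2)[X.X/O.X/.O.]-1 (2,0)[X.X/O../XO.]-1 (2,2)[X.X/O../.OX]-1
p3 O@[XXX/O../.O.]: (1,1)[XXX/OO./.O.]+1* (1,2)[XXX/O.O/.O.]+1 (2,0)[XXX/O../OO.]+1 (2,2)[XXX/O../.OO]+1
p4 X@[XXX/OO./.O.]: (1,2)[XXX/OOX/.O.]-1* (2,0)[XXX/OO./XO.]-1 (2,2)[XXX/OO./.OX]-1
p5 O@[XXX/OOX/.O.]: (2,0)[XXX/OOX/OO.]-1 (2,2)[XXX/OOX/.OO]+1*
p6 X@[XXX/OOX/.OO] terminal -1; root [X.X/O../...] d6

value(X.X/O../..., O) = +1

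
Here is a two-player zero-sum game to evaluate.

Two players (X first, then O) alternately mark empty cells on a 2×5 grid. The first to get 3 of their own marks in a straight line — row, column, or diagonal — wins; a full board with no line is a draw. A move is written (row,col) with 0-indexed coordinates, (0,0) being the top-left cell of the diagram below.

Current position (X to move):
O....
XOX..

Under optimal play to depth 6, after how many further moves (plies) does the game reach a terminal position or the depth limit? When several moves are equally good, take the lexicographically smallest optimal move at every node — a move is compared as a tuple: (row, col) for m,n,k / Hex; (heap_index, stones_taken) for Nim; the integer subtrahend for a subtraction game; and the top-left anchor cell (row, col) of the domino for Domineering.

p1 X@[O..../XOX..]: (0,1)[OX.../XOX..]+0* (0,2)[O.X../XOX..]+0 (0,3)[O..X./XOX..]+0 (0,4)[O...X/XOX..]+0 (1,3)[O..../XOXX.]+0 (1,4)[O..../XOX.X]+0
p2 O@[OX.../XOX..]: (0,2)[OXO../XOX..]+0* (0,3)[OX.O./XOX..]+0 (0,4)[OX..O/XOX..]+0 (1,3)[OX.../XOXO.]+0 (1,4)[OX.../XOX.O]+0
p3 X@[OXO../XOX..]: (0,3)[OXOX./XOX..]+0* (0,4)[OXO.X/XOX..]+0 (1,3)[OXO../XOXX.]+0 (1,4)[OXO../XOX.X]+0
p4 O@[OXOX./XOX..]: (0,4)[OXOXO/XOX..]+0* (1,3)[OXOX./XOXO.]+0 (1,4)[OXOX./XOX.O]+0
p5 X@[OXOXO/XOX..]: (1,3)[OXOXO/XOXX.]+0* (1,4)[OXOXO/XOX.X]+0
p6 O@[OXOXO/XOXX.]: (1,4)[OXOXO/XOXXO]+0*
p7 X@[OXOXO/XOXXO] terminal +0; root [O..../XOX..] d6

PV length from [O..../XOX..]: 6 plies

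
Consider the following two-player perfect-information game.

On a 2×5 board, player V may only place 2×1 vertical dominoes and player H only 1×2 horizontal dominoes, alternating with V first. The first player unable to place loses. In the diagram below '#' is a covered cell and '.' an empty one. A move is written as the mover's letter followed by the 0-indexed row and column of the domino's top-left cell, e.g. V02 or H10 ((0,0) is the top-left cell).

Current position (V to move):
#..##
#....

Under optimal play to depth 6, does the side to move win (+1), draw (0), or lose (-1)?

p1 V@[#..##/#....]: V01[##.##/##...]-1 V02[#.###/#.#..]+1*
p2 H@[#.###/#.#..]: H13[#.###/#.###]-1*
p3 V@[#.###/#.###]: V01[#####/#####]+1*
p4 H@[#####/#####] terminal -1; root [#..##/#....] d6

value(#..##/#...., V) = +1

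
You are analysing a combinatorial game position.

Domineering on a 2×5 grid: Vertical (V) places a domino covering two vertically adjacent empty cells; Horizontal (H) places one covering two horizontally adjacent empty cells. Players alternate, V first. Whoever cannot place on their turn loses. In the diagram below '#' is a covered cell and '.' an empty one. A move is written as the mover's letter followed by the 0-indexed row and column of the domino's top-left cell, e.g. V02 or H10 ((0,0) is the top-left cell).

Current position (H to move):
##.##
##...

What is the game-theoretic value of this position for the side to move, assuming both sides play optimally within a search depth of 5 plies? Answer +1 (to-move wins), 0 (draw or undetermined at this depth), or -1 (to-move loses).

value(##.##/##..., H) = +1

ply 1, H at ##.##/##... | H12=+1→##.##/####.*; H13=-1→##.##/##.##
ply 2: ##.##/####. is terminal -1 (V); from ##.##/##... depth 5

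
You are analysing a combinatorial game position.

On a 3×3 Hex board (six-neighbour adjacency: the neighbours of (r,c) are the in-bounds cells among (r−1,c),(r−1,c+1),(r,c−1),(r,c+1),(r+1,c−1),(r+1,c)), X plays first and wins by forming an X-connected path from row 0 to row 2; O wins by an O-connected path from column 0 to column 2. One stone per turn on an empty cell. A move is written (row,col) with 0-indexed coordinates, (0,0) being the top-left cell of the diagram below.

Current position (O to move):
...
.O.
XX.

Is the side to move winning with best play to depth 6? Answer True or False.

O winning at [.../.O./XX.]: True

p1 O@[.../.O./XX.]: (0,0)[O../.O./XX.]+1* (0,1)[.O./.O./XX.]+1 (0,2)[..O/.O./XX.]-1 (1,0)[.../OO./XX.]+1 (1,2)[.../.OO/XX.]-1 (2,2)[.../.O./XXO]-1
p2 X@[O../.O./XX.]: (0,1)[OX./.O./XX.]-1* (0,2)[O.X/.O./XX.]-1 (1,0)[O../XO./XX.]-1 (1,2)[O../.OX/XX.]-1 (2,2)[O../.O./XXX]-1
p3 O@[OX./.O./XX.]: (0,2)[OXO/.O./XX.]-1 (1,0)[OX./OO./XX.]+1* (1,2)[OX./.OO/XX.]-1 (2,2)[OX./.O./XXO]-1
p4 X@[OX./OO./XX.]: (0,2)[OXX/OO./XX.]-1* (1,2)[OX./OOX/XX.]-1 (2,2)[OX./OO./XXX]-1
p5 O@[OXX/OO./XX.]: (1,2)[OXX/OOO/XX.]+1* (2,2)[OXX/OO./XXO]-1
p6 X@[OXX/OOO/XX.] terminal -1; root [.../.O./XX.] d6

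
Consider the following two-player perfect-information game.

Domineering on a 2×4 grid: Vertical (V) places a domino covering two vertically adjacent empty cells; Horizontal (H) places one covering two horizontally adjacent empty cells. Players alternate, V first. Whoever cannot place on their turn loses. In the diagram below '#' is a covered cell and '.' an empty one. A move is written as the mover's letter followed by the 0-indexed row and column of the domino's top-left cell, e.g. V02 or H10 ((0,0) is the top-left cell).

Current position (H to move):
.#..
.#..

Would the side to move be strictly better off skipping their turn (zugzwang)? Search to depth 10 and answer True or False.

p1 H@[.#../.#..]: H02[.###/.#..]+1* H12[.#../.###]+1
p2 V@[.###/.#..]: V00[####/##..]-1*
p3 H@[####/##..]: H12[####/####]+1*
p4 V@[####/####] terminal -1; root [.#../.#..] d10
suppose H passes — search the same position with V to move:
pass> p1 V@[.#../.#..]: V00[##../##..]-1 V02[.##./.##.]+1* V03[.#.#/.#.#]+1
pass> p2 H@[.##./.##.] terminal -1; root [.#../.#..] d10
for H: play +1, pass -1

zugzwang(.#../.#.., H) = False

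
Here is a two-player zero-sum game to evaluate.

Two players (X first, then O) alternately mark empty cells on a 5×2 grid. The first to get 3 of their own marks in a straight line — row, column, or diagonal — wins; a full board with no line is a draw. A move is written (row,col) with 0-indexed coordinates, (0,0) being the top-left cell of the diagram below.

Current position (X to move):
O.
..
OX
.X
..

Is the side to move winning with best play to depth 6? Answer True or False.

X winning at [O./../OX/.X/..]: True

[O./../OX/.X/..] X move#1: (0,1):-1/OX/../OX/.X/.., (1,0):+1/O./X./OX/.X/..*, (1,1):+1/O./.X/OX/.X/.., (3,0):-1/O./../OX/XX/.., (4,0):-1/O./../OX/.X/X., (4,1):+1/O./../OX/.X/.X
[O./X./OX/.X/..] O move#2: (0,1):-1/OO/X./OX/.X/..*, (1,1):-1/O./XO/OX/.X/.., (3,0):-1/O./X./OX/OX/.., (4,0):-1/O./X./OX/.X/O., (4,1):-1/O./X./OX/.X/.O
[OO/X./OX/.X/..] X move#3: (1,1):+1/OO/XX/OX/.X/..*, (3,0):+1/OO/X./OX/XX/.., (4,0):+1/OO/X./OX/.X/X., (4,1):+1/OO/X./OX/.X/.X
[OO/XX/OX/.X/..] end (terminal -1, O#4); searched O./../OX/.X/.. to 6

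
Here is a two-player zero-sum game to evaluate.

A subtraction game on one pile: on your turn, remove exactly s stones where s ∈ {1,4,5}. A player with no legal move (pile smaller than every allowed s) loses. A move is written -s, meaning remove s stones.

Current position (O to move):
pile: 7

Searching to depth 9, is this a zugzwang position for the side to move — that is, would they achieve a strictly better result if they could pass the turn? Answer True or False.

zugzwang(7, O) = False

p1 O@[7]: -1[6]-1 -4[3]-1 -5[2]+1*
p2 X@[2]: -1[1]-1*
p3 O@[1]: -1[0]+1*
p4 X@[0] terminal -1; root [7] d9
suppose O passes — search the same position with X to move:
pass> p1 X@[7]: -1[6]-1 -4[3]-1 -5[2]+1*
pass> p2 O@[2]: -1[1]-1*
pass> p3 X@[1]: -1[0]+1*
pass> p4 O@[0] terminal -1; root [7] d9
for O: play +1, pass -1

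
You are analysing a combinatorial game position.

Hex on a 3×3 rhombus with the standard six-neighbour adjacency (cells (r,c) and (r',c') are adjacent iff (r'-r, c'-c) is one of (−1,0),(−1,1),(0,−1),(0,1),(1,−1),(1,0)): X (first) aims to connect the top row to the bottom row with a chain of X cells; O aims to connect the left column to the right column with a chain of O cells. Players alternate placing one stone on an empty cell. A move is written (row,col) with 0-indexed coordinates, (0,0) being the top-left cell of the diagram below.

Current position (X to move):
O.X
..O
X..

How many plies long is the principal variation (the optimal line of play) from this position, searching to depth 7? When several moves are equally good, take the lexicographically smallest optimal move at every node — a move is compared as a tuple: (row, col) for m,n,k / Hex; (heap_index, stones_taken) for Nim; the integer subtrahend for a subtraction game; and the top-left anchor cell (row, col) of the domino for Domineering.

[O.X/..O/X..] X move#1: (0,1):+1/OXX/..O/X..*, (1,0):+1/O.X/X.O/X.., (1,1):+1/O.X/.XO/X.., (2,1):-1/O.X/..O/XX., (2,2):-1/O.X/..O/X.X
[OXX/..O/X..] O move#2: (1,0):-1/OXX/O.O/X..*, (1,1):-1/OXX/.OO/X.., (2,1):-1/OXX/..O/XO., (2,2):-1/OXX/..O/X.O
[OXX/O.O/X..] X move#3: (1,1):+1/OXX/OXO/X..*, (2,1):-1/OXX/O.O/XX., (2,2):-1/OXX/O.O/X.X
[OXX/OXO/X..] end (terminal -1, O#4); searched O.X/..O/X.. to 7

PV length from [O.X/..O/X..]: 3 plies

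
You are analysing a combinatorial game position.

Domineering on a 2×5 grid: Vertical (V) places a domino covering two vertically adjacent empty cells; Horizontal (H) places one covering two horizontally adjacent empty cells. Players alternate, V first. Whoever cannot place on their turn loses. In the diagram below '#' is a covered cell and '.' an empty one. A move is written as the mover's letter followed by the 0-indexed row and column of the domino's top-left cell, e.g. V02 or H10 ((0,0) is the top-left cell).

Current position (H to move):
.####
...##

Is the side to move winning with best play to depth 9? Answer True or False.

ply 1, H at .####/...## | H10=+1→.####/##.##*; H11=-1→.####/.####
ply 2: .####/##.## is terminal -1 (V); from .####/...## depth 9

H winning at [.####/...##]: True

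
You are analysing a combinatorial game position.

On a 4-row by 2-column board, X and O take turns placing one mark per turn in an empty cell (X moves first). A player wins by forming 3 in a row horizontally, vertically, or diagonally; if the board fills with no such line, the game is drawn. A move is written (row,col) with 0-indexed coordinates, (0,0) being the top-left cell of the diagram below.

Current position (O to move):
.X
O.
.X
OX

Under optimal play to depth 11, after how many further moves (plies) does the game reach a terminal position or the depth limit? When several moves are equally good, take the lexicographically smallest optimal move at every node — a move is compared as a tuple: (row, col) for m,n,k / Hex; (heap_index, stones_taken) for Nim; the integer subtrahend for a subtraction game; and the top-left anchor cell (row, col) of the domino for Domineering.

p1 O@[.X/O./.X/OX]: (0,0)[OX/O./.X/OX]-1 (1,1)[.X/OO/.X/OX]+0 (2,0)[.X/O./OX/OX]+1*
p2 X@[.X/O./OX/OX] terminal -1; root [.X/O./.X/OX] d11

PV length from [.X/O./.X/OX]: 1 ply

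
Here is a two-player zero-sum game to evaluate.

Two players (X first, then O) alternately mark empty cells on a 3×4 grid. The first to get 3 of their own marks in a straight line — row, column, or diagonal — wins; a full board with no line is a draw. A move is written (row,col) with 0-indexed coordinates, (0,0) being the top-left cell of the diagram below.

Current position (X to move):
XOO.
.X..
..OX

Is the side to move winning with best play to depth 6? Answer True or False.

X winning at [XOO./.X../..OX]: False

[XOO./.X../..OX] X move#1: (0,3):-1/XOOX/.X../..OX*, (1,0):-1/XOO./XX../..OX, (1,2):-1/XOO./.XX./..OX, (1,3):-1/XOO./.X.X/..OX, (2,0):-1/XOO./.X../X.OX, (2,1):-1/XOO./.X../.XOX
[XOOX/.X../..OX] O move#2: (1,0):-1/XOOX/OX../..OX, (1,2):+1/XOOX/.XO./..OX*, (1,3):-1/XOOX/.X.O/..OX, (2,0):-1/XOOX/.X../O.OX, (2,1):-1/XOOX/.X../.OOX
[XOOX/.XO./..OX] end (terminal -1, X#3); searched XOO./.X../..OX to 6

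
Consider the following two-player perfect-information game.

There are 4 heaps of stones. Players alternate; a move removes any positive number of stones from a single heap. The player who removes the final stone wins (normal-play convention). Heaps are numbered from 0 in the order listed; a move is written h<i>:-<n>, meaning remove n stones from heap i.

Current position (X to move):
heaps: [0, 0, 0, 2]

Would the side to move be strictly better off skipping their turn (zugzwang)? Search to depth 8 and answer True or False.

ply 1, X at (0,0,0,2) | h3:-1=-1→(0,0,0,1); h3:-2=+1→(0,0,0,0)*
ply 2: (0,0,0,0) is terminal -1 (O); from (0,0,0,2) depth 8
if X skipped the turn, O would face:
~ ply 1, O at (0,0,0,2) | h3:-1=-1→(0,0,0,1); h3:-2=+1→(0,0,0,0)*
~ ply 2: (0,0,0,0) is terminal -1 (X); from (0,0,0,2) depth 8
compare (X): move=+1 vs pass=-1

zugzwang((0,0,0,2), X) = False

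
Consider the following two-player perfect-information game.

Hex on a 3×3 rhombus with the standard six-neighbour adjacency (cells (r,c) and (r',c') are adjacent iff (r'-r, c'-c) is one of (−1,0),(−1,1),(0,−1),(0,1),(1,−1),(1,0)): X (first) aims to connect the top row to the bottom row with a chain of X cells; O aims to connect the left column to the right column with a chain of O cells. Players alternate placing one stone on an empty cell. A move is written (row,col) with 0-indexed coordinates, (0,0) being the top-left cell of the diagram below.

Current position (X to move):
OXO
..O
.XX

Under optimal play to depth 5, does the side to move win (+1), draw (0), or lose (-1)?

[OXO/..O/.XX] X move#1: (1,0):+1/OXO/X.O/.XX*, (1,1):+1/OXO/.XO/.XX, (2,0):+1/OXO/..O/XXX
[OXO/X.O/.XX] O move#2: (1,1):-1/OXO/XOO/.XX*, (2,0):-1/OXO/X.O/OXX
[OXO/XOO/.XX] X move#3: (2,0):+1/OXO/XOO/XXX*
[OXO/XOO/XXX] end (terminal -1, O#4); searched OXO/..O/.XX to 5

value(OXO/..O/.XX, X) = +1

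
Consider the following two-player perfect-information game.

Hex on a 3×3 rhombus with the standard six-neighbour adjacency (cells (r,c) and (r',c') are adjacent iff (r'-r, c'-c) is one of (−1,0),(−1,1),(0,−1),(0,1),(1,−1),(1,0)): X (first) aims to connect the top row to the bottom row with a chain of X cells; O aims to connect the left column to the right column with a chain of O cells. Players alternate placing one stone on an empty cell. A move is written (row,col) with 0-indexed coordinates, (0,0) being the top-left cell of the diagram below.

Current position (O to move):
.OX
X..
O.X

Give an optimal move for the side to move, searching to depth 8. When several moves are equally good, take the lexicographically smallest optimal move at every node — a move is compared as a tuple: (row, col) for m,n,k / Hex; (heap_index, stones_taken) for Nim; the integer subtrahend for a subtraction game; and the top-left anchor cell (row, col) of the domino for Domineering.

O's best at [.OX/X../O.X]: (1,2)

ply 1, O at .OX/X../O.X | (0,0)=-1→OOX/X../O.X; (1,1)=-1→.OX/XO./O.X; (1,2)=+1→.OX/X.O/O.X*; (2,1)=-1→.OX/X../OOX
ply 2, X at .OX/X.O/O.X | (0,0)=-1→XOX/X.O/O.X*; (1,1)=-1→.OX/XXO/O.X; (2,1)=-1→.OX/X.O/OXX
ply 3, O at XOX/X.O/O.X | (1,1)=+1→XOX/XOO/O.X*; (2,1)=+1→XOX/X.O/OOX
ply 4: XOX/XOO/O.X is terminal -1 (X); from .OX/X../O.X depth 8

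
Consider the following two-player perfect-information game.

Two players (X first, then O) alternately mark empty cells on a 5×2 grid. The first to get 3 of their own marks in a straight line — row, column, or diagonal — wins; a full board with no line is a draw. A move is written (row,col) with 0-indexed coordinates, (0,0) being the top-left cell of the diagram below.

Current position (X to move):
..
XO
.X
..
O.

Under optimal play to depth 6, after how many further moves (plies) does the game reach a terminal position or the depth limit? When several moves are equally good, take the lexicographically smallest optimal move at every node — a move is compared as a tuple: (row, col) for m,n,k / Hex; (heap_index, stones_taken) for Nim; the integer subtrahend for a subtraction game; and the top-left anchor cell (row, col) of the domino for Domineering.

ply 1, X at ../XO/.X/../O. | (0,0)=+0→X./XO/.X/../O.; (0,1)=+0→.X/XO/.X/../O.; (2,0)=+1→../XO/XX/../O.*; (3,0)=+0→../XO/.X/X./O.; (3,1)=+1→../XO/.X/.X/O.; (4,1)=+1→../XO/.X/../OX
ply 2, O at ../XO/XX/../O. | (0,0)=-1→O./XO/XX/../O.*; (0,1)=-1→.O/XO/XX/../O.; (3,0)=-1→../XO/XX/O./O.; (3,1)=-1→../XO/XX/.O/O.; (4,1)=-1→../XO/XX/../OO
ply 3, X at O./XO/XX/../O. | (0,1)=+0→OX/XO/XX/../O.; (3,0)=+1→O./XO/XX/X./O.*; (3,1)=+1→O./XO/XX/.X/O.; (4,1)=+1→O./XO/XX/../OX
ply 4: O./XO/XX/X./O. is terminal -1 (O); from ../XO/.X/../O. depth 6

PV length from [../XO/.X/../O.]: 3 plies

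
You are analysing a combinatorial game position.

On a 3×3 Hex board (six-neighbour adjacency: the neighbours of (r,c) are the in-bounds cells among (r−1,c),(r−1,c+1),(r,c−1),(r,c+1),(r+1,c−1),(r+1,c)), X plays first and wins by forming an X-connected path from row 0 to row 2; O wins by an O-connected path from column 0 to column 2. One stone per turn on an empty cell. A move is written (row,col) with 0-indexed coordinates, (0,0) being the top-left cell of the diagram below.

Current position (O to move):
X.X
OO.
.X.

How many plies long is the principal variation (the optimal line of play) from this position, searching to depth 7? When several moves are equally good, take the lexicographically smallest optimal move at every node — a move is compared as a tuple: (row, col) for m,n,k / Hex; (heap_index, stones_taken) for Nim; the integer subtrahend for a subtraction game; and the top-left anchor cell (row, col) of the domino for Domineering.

ply 1, O at X.X/OO./.X. | (0,1)=-1→XOX/OO./.X.; (1,2)=+1→X.X/OOO/.X.*; (2,0)=-1→X.X/OO./OX.; (2,2)=-1→X.X/OO./.XO
ply 2: X.X/OOO/.X. is terminal -1 (X); from X.X/OO./.X. depth 7

PV length from [X.X/OO./.X.]: 1 ply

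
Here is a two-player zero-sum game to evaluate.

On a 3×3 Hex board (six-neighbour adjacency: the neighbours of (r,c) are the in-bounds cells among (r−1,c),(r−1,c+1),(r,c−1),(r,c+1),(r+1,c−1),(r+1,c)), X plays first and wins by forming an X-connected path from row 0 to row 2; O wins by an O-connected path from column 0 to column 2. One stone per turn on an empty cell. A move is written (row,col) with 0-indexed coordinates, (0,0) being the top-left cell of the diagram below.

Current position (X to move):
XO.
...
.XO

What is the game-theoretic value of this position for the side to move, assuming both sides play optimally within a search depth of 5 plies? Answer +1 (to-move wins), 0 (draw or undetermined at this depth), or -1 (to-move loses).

[XO./.../.XO] X move#1: (0,2):+1/XOX/.../.XO*, (1,0):+1/XO./X../.XO, (1,1):+1/XO./.X./.XO, (1,2):+1/XO./..X/.XO, (2,0):+1/XO./.../XXO
[XOX/.../.XO] O move#2: (1,0):-1/XOX/O../.XO*, (1,1):-1/XOX/.O./.XO, (1,2):-1/XOX/..O/.XO, (2,0):-1/XOX/.../OXO
[XOX/O../.XO] X move#3: (1,1):+1/XOX/OX./.XO*, (1,2):+1/XOX/O.X/.XO, (2,0):+1/XOX/O../XXO
[XOX/OX./.XO] end (terminal -1, O#4); searched XO./.../.XO to 5

value(XO./.../.XO, X) = +1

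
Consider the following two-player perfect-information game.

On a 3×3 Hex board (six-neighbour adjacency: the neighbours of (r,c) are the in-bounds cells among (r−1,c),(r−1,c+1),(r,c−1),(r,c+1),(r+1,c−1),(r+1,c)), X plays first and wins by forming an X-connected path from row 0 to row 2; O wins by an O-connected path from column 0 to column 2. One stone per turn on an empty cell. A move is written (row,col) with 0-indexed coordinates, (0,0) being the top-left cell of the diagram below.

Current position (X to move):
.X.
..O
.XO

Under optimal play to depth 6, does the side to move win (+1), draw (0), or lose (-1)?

value(.X./..O/.XO, X) = +1

[.X./..O/.XO] X move#1: (0,0):-1/XX./..O/.XO, (0,2):-1/.XX/..O/.XO, (1,0):+1/.X./X.O/.XO*, (1,1):+1/.X./.XO/.XO, (2,0):+1/.X./..O/XXO
[.X./X.O/.XO] O move#2: (0,0):-1/OX./X.O/.XO*, (0,2):-1/.XO/X.O/.XO, (1,1):-1/.X./XOO/.XO, (2,0):-1/.X./X.O/OXO
[OX./X.O/.XO] X move#3: (0,2):+1/OXX/X.O/.XO*, (1,1):+1/OX./XXO/.XO, (2,0):+1/OX./X.O/XXO
[OXX/X.O/.XO] O move#4: (1,1):-1/OXX/XOO/.XO*, (2,0):-1/OXX/X.O/OXO
[OXX/XOO/.XO] X move#5: (2,0):+1/OXX/XOO/XXO*
[OXX/XOO/XXO] end (terminal -1, O#6); searched .X./..O/.XO to 6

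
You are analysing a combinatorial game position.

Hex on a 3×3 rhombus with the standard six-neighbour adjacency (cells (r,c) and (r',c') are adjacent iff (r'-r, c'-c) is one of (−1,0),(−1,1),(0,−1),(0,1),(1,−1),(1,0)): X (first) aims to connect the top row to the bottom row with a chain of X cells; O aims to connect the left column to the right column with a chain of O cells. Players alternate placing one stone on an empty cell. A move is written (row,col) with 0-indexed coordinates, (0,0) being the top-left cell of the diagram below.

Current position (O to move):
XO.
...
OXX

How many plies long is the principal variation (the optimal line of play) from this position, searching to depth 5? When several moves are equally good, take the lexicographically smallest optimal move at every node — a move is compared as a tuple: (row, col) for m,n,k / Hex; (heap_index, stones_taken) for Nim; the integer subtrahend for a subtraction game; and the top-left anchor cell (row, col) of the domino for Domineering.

PV length from [XO./.../OXX]: 3 plies

[XO./.../OXX] O move#1: (0,2):+1/XOO/.../OXX*, (1,0):-1/XO./O../OXX, (1,1):+1/XO./.O./OXX, (1,2):-1/XO./..O/OXX
[XOO/.../OXX] X move#2: (1,0):-1/XOO/X../OXX*, (1,1):-1/XOO/.X./OXX, (1,2):-1/XOO/..X/OXX
[XOO/X../OXX] O move#3: (1,1):+1/XOO/XO./OXX*, (1,2):-1/XOO/X.O/OXX
[XOO/XO./OXX] end (terminal -1, X#4); searched XO./.../OXX to 5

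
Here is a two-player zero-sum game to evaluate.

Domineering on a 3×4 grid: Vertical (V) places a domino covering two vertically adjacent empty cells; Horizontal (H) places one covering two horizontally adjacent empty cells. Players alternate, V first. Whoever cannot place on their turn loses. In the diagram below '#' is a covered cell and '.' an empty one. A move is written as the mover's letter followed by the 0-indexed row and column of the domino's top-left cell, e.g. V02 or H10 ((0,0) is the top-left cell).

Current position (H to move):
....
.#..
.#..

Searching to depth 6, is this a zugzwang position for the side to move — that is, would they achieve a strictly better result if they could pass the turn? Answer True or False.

[..../.#../.#..] H move#1: H00:-1/##../.#../.#.., H01:-1/.##./.#../.#.., H02:-1/..##/.#../.#.., H12:+1/..../.###/.#..*, H22:-1/..../.#../.###
[..../.###/.#..] V move#2: V00:-1/#.../####/.#..*, V10:-1/..../####/##..
[#.../####/.#..] H move#3: H01:+1/###./####/.#..*, H02:+1/#.##/####/.#.., H22:+1/#.../####/.###
[###./####/.#..] end (terminal -1, V#4); searched ..../.#../.#.. to 6
suppose H passes — search the same position with V to move:
pass> [..../.#../.#..] V move#1: V00:-1/#.../##../.#.., V02:+1/..#./.##./.#..*, V03:+1/...#/.#.#/.#.., V10:-1/..../##../##.., V12:+1/..../.##./.##., V13:+1/..../.#.#/.#.#
pass> [..#./.##./.#..] H move#2: H00:-1/###./.##./.#..*, H22:-1/..#./.##./.###
pass> [###./.##./.#..] V move#3: V03:+1/####/.###/.#..*, V10:+1/###./###./##.., V13:+1/###./.###/.#.#
pass> [####/.###/.#..] H move#4: H22:-1/####/.###/.###*
pass> [####/.###/.###] V move#5: V10:+1/####/####/####*
pass> [####/####/####] end (terminal -1, H#6); searched ..../.#../.#.. to 6
for H: play +1, pass -1

zugzwang(..../.#../.#.., H) = False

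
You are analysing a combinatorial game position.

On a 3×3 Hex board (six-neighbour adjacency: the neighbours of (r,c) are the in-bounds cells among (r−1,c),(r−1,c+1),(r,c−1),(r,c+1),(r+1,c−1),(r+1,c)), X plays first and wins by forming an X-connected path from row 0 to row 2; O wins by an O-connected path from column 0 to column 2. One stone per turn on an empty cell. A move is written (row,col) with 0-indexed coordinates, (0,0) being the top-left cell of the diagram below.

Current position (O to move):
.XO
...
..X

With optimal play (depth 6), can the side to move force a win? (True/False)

O winning at [.XO/.../..X]: True

p1 O@[.XO/.../..X]: (0,0)[OXO/.../..X]-1 (1,0)[.XO/O../..X]-1 (1,1)[.XO/.O./..X]+1* (1,2)[.XO/..O/..X]-1 (2,0)[.XO/.../O.X]-1 (2,1)[.XO/.../.OX]-1
p2 X@[.XO/.O./..X]: (0,0)[XXO/.O./..X]-1* (1,0)[.XO/XO./..X]-1 (1,2)[.XO/.OX/..X]-1 (2,0)[.XO/.O./X.X]-1 (2,1)[.XO/.O./.XX]-1
p3 O@[XXO/.O./..X]: (1,0)[XXO/OO./..X]+1* (1,2)[XXO/.OO/..X]+1 (2,0)[XXO/.O./O.X]+1 (2,1)[XXO/.O./.OX]+1
p4 X@[XXO/OO./..X] terminal -1; root [.XO/.../..X] d6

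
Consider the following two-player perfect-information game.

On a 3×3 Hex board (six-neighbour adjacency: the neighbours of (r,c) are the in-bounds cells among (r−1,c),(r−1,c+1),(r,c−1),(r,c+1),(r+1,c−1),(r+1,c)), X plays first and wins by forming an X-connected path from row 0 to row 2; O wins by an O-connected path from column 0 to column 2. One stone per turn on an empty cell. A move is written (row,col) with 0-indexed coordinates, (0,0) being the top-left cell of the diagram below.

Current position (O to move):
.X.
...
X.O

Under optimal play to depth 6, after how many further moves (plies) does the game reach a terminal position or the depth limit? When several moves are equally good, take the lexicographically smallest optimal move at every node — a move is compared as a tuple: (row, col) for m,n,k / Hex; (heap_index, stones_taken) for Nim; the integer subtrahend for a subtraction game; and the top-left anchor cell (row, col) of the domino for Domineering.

ply 1, O at .X./.../X.O | (0,0)=-1→OX./.../X.O*; (0,2)=-1→.XO/.../X.O; (1,0)=-1→.X./O../X.O; (1,1)=-1→.X./.O./X.O; (1,2)=-1→.X./..O/X.O; (2,1)=-1→.X./.../XOO
ply 2, X at OX./.../X.O | (0,2)=+1→OXX/.../X.O*; (1,0)=+1→OX./X../X.O; (1,1)=+1→OX./.X./X.O; (1,2)=+1→OX./..X/X.O; (2,1)=+1→OX./.../XXO
ply 3, O at OXX/.../X.O | (1,0)=-1→OXX/O../X.O*; (1,1)=-1→OXX/.O./X.O; (1,2)=-1→OXX/..O/X.O; (2,1)=-1→OXX/.../XOO
ply 4, X at OXX/O../X.O | (1,1)=+1→OXX/OX./X.O*; (1,2)=+1→OXX/O.X/X.O; (2,1)=+1→OXX/O../XXO
ply 5: OXX/OX./X.O is terminal -1 (O); from .X./.../X.O depth 6

PV length from [.X./.../X.O]: 4 plies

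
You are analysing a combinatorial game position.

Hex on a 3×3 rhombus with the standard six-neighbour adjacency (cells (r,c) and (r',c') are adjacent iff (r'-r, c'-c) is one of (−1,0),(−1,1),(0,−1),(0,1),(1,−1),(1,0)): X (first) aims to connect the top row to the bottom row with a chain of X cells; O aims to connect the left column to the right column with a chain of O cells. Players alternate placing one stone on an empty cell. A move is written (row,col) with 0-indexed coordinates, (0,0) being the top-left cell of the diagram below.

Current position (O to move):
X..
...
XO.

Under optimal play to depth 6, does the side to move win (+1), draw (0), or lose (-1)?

value(X../.../XO., O) = -1

[X../.../XO.] O move#1: (0,1):-1/XO./.../XO.*, (0,2):-1/X.O/.../XO., (1,0):-1/X../O../XO., (1,1):-1/X../.O./XO., (1,2):-1/X../..O/XO., (2,2):-1/X../.../XOO
[XO./.../XO.] X move#2: (0,2):+1/XOX/.../XO.*, (1,0):+1/XO./X../XO., (1,1):+1/XO./.X./XO., (1,2):+1/XO./..X/XO., (2,2):+1/XO./.../XOX
[XOX/.../XO.] O move#3: (1,0):-1/XOX/O../XO.*, (1,1):-1/XOX/.O./XO., (1,2):-1/XOX/..O/XO., (2,2):-1/XOX/.../XOO
[XOX/O../XO.] X move#4: (1,1):+1/XOX/OX./XO.*, (1,2):+1/XOX/O.X/XO., (2,2):+1/XOX/O../XOX
[XOX/OX./XO.] end (terminal -1, O#5); searched X../.../XO. to 6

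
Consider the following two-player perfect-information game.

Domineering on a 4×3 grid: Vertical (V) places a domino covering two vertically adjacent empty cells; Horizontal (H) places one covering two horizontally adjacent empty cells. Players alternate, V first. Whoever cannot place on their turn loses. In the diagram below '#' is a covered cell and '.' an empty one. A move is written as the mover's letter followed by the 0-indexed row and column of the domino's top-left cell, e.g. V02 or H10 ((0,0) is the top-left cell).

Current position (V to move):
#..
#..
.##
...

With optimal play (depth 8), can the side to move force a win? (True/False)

V winning at [#../#../.##/...]: True

[#../#../.##/...] V move#1: V01:+1/##./##./.##/...*, V02:+1/#.#/#.#/.##/..., V20:-1/#../#../###/#..
[##./##./.##/...] H move#2: H30:-1/##./##./.##/##.*, H31:-1/##./##./.##/.##
[##./##./.##/##.] V move#3: V02:+1/###/###/.##/##.*
[###/###/.##/##.] end (terminal -1, H#4); searched #../#../.##/... to 8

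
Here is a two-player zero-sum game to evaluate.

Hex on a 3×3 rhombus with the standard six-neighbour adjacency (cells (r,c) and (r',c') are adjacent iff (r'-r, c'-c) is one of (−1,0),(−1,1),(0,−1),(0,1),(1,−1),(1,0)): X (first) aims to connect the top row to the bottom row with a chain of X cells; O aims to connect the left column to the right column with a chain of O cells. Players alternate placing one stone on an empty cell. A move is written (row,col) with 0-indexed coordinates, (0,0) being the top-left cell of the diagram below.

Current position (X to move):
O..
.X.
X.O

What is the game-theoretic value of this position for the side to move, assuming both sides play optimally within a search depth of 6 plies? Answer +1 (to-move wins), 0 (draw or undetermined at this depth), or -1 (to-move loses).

[O../.X./X.O] X move#1: (0,1):+1/OX./.X./X.O*, (0,2):+1/O.X/.X./X.O, (1,0):+1/O../XX./X.O, (1,2):+1/O../.XX/X.O, (2,1):+1/O../.X./XXO
[OX./.X./X.O] end (terminal -1, O#2); searched O../.X./X.O to 6

value(O../.X./X.O, X) = +1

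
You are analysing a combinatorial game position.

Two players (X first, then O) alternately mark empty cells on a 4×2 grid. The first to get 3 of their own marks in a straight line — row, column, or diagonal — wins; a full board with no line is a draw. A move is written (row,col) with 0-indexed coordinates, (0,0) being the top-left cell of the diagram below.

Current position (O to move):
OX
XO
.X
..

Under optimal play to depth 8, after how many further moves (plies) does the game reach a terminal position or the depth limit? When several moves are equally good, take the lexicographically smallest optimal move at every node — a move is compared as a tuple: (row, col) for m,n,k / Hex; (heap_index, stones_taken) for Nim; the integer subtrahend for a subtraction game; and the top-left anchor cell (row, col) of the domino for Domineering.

PV length from [OX/XO/.X/..]: 3 plies

ply 1, O at OX/XO/.X/.. | (2,0)=+0→OX/XO/OX/..*; (3,0)=+0→OX/XO/.X/O.; (3,1)=+0→OX/XO/.X/.O
ply 2, X at OX/XO/OX/.. | (3,0)=+0→OX/XO/OX/X.*; (3,1)=+0→OX/XO/OX/.X
ply 3, O at OX/XO/OX/X. | (3,1)=+0→OX/XO/OX/XO*
ply 4: OX/XO/OX/XO is terminal +0 (X); from OX/XO/.X/.. depth 8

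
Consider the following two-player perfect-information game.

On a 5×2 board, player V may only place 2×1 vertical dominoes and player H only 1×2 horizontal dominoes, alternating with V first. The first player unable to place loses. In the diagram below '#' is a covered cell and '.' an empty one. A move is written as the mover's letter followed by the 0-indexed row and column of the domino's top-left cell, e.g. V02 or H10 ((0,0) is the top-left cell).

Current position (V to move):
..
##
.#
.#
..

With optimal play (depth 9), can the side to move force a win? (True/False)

V winning at [../##/.#/.#/..]: False

ply 1, V at ../##/.#/.#/.. | V20=-1→../##/##/##/..*; V30=-1→../##/.#/##/#.
ply 2, H at ../##/##/##/.. | H00=+1→##/##/##/##/..*; H40=+1→../##/##/##/##
ply 3: ##/##/##/##/.. is terminal -1 (V); from ../##/.#/.#/.. depth 9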